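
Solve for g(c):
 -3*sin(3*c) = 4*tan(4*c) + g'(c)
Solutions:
 g(c) = C1 + log(cos(4*c)) + cos(3*c)


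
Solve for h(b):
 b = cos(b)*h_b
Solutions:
 h(b) = C1 + Integral(b/cos(b), b)


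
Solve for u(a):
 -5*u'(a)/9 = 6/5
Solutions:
 u(a) = C1 - 54*a/25


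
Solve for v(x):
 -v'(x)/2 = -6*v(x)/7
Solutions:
 v(x) = C1*exp(12*x/7)


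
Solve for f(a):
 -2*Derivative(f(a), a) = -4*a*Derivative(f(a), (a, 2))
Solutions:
 f(a) = C1 + C2*a^(3/2)


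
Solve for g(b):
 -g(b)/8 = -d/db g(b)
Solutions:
 g(b) = C1*exp(b/8)


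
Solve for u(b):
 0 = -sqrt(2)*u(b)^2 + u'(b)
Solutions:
 u(b) = -1/(C1 + sqrt(2)*b)


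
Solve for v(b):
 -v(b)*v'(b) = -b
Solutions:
 v(b) = -sqrt(C1 + b^2)
 v(b) = sqrt(C1 + b^2)


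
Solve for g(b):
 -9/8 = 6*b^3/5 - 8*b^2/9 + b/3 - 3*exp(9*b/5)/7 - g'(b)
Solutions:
 g(b) = C1 + 3*b^4/10 - 8*b^3/27 + b^2/6 + 9*b/8 - 5*exp(9*b/5)/21


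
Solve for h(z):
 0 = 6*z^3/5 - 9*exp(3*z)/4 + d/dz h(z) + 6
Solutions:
 h(z) = C1 - 3*z^4/10 - 6*z + 3*exp(3*z)/4


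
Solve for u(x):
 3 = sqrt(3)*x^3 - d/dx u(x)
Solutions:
 u(x) = C1 + sqrt(3)*x^4/4 - 3*x


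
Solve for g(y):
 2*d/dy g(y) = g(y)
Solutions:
 g(y) = C1*exp(y/2)


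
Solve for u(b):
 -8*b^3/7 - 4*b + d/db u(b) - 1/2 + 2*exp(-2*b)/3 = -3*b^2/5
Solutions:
 u(b) = C1 + 2*b^4/7 - b^3/5 + 2*b^2 + b/2 + exp(-2*b)/3


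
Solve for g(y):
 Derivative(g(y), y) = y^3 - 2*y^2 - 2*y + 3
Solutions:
 g(y) = C1 + y^4/4 - 2*y^3/3 - y^2 + 3*y


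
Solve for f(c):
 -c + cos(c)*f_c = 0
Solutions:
 f(c) = C1 + Integral(c/cos(c), c)


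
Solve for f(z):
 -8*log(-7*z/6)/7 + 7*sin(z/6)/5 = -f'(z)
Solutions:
 f(z) = C1 + 8*z*log(-z)/7 - 8*z*log(6)/7 - 8*z/7 + 8*z*log(7)/7 + 42*cos(z/6)/5


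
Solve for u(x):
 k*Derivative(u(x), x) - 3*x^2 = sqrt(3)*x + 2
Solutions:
 u(x) = C1 + x^3/k + sqrt(3)*x^2/(2*k) + 2*x/k


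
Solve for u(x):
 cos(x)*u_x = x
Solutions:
 u(x) = C1 + Integral(x/cos(x), x)


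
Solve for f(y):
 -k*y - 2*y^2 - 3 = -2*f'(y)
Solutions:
 f(y) = C1 + k*y^2/4 + y^3/3 + 3*y/2


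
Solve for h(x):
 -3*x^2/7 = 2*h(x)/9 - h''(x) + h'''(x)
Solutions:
 h(x) = C1*exp(x*((sqrt(3) + 2)^(-1/3) + (sqrt(3) + 2)^(1/3) + 2)/6)*sin(sqrt(3)*x*(-(sqrt(3) + 2)^(1/3) + (sqrt(3) + 2)^(-1/3))/6) + C2*exp(x*((sqrt(3) + 2)^(-1/3) + (sqrt(3) + 2)^(1/3) + 2)/6)*cos(sqrt(3)*x*(-(sqrt(3) + 2)^(1/3) + (sqrt(3) + 2)^(-1/3))/6) + C3*exp(x*(-(sqrt(3) + 2)^(1/3) - 1/(sqrt(3) + 2)^(1/3) + 1)/3) - 27*x^2/14 - 243/14


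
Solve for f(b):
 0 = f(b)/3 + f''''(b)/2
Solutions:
 f(b) = (C1*sin(6^(3/4)*b/6) + C2*cos(6^(3/4)*b/6))*exp(-6^(3/4)*b/6) + (C3*sin(6^(3/4)*b/6) + C4*cos(6^(3/4)*b/6))*exp(6^(3/4)*b/6)


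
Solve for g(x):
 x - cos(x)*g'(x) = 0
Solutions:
 g(x) = C1 + Integral(x/cos(x), x)


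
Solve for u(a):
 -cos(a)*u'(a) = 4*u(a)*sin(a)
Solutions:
 u(a) = C1*cos(a)^4


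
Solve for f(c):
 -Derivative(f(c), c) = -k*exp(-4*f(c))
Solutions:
 f(c) = log(-I*(C1 + 4*c*k)^(1/4))
 f(c) = log(I*(C1 + 4*c*k)^(1/4))
 f(c) = log(-(C1 + 4*c*k)^(1/4))
 f(c) = log(C1 + 4*c*k)/4


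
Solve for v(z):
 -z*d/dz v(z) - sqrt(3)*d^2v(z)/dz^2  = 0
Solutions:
 v(z) = C1 + C2*erf(sqrt(2)*3^(3/4)*z/6)


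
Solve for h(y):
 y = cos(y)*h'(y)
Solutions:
 h(y) = C1 + Integral(y/cos(y), y)


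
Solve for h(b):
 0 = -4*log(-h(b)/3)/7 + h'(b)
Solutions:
 -7*Integral(1/(log(-_y) - log(3)), (_y, h(b)))/4 = C1 - b


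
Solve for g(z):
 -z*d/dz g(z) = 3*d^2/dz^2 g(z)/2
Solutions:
 g(z) = C1 + C2*erf(sqrt(3)*z/3)


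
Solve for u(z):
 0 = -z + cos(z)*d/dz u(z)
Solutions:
 u(z) = C1 + Integral(z/cos(z), z)


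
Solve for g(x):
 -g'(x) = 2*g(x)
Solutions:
 g(x) = C1*exp(-2*x)


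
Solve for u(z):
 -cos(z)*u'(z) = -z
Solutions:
 u(z) = C1 + Integral(z/cos(z), z)


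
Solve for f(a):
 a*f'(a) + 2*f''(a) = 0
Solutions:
 f(a) = C1 + C2*erf(a/2)


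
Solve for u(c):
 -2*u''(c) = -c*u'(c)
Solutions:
 u(c) = C1 + C2*erfi(c/2)


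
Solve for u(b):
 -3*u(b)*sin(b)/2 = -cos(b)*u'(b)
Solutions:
 u(b) = C1/cos(b)^(3/2)


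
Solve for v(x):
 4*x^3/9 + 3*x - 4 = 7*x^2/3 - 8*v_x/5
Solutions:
 v(x) = C1 - 5*x^4/72 + 35*x^3/72 - 15*x^2/16 + 5*x/2


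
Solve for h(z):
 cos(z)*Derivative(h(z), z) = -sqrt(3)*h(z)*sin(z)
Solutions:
 h(z) = C1*cos(z)^(sqrt(3))


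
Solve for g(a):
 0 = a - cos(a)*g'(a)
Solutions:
 g(a) = C1 + Integral(a/cos(a), a)


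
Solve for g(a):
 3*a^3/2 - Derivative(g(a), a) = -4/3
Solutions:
 g(a) = C1 + 3*a^4/8 + 4*a/3


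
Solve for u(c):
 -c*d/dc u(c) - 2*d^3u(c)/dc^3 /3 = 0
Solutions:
 u(c) = C1 + Integral(C2*airyai(-2^(2/3)*3^(1/3)*c/2) + C3*airybi(-2^(2/3)*3^(1/3)*c/2), c)


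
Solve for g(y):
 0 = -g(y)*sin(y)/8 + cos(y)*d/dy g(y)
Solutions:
 g(y) = C1/cos(y)^(1/8)


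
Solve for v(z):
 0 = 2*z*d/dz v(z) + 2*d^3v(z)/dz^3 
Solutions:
 v(z) = C1 + Integral(C2*airyai(-z) + C3*airybi(-z), z)


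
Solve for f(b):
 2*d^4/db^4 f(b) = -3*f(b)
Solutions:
 f(b) = (C1*sin(6^(1/4)*b/2) + C2*cos(6^(1/4)*b/2))*exp(-6^(1/4)*b/2) + (C3*sin(6^(1/4)*b/2) + C4*cos(6^(1/4)*b/2))*exp(6^(1/4)*b/2)


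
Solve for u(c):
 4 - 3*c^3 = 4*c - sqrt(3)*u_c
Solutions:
 u(c) = C1 + sqrt(3)*c^4/4 + 2*sqrt(3)*c^2/3 - 4*sqrt(3)*c/3


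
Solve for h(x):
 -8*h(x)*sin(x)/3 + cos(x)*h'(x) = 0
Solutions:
 h(x) = C1/cos(x)^(8/3)


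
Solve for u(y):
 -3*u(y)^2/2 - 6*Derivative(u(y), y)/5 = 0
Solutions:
 u(y) = 4/(C1 + 5*y)


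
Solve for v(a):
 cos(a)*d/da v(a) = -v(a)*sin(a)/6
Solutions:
 v(a) = C1*cos(a)^(1/6)


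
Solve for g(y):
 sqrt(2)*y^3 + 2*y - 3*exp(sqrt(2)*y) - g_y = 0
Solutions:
 g(y) = C1 + sqrt(2)*y^4/4 + y^2 - 3*sqrt(2)*exp(sqrt(2)*y)/2


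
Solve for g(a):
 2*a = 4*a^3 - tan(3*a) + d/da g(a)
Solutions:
 g(a) = C1 - a^4 + a^2 - log(cos(3*a))/3


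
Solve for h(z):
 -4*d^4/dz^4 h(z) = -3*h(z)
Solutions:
 h(z) = C1*exp(-sqrt(2)*3^(1/4)*z/2) + C2*exp(sqrt(2)*3^(1/4)*z/2) + C3*sin(sqrt(2)*3^(1/4)*z/2) + C4*cos(sqrt(2)*3^(1/4)*z/2)


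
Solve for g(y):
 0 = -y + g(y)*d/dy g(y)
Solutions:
 g(y) = -sqrt(C1 + y^2)
 g(y) = sqrt(C1 + y^2)


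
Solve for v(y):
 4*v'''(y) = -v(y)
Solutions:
 v(y) = C3*exp(-2^(1/3)*y/2) + (C1*sin(2^(1/3)*sqrt(3)*y/4) + C2*cos(2^(1/3)*sqrt(3)*y/4))*exp(2^(1/3)*y/4)


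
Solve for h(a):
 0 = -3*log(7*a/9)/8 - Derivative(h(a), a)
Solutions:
 h(a) = C1 - 3*a*log(a)/8 - 3*a*log(7)/8 + 3*a/8 + 3*a*log(3)/4


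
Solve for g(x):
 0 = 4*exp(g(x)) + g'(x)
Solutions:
 g(x) = log(1/(C1 + 4*x))


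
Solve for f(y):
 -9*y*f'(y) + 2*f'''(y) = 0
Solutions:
 f(y) = C1 + Integral(C2*airyai(6^(2/3)*y/2) + C3*airybi(6^(2/3)*y/2), y)


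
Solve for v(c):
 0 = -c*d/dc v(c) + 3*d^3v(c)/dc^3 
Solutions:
 v(c) = C1 + Integral(C2*airyai(3^(2/3)*c/3) + C3*airybi(3^(2/3)*c/3), c)


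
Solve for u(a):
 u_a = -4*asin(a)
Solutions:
 u(a) = C1 - 4*a*asin(a) - 4*sqrt(1 - a^2)


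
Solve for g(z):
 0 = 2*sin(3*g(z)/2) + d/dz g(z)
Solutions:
 g(z) = -2*acos((-C1 - exp(6*z))/(C1 - exp(6*z)))/3 + 4*pi/3
 g(z) = 2*acos((-C1 - exp(6*z))/(C1 - exp(6*z)))/3


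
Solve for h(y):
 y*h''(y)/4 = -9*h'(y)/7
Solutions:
 h(y) = C1 + C2/y^(29/7)


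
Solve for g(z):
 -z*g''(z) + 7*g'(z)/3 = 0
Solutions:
 g(z) = C1 + C2*z^(10/3)


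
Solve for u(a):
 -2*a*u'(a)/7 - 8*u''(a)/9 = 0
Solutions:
 u(a) = C1 + C2*erf(3*sqrt(14)*a/28)


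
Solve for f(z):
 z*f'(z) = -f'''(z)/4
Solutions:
 f(z) = C1 + Integral(C2*airyai(-2^(2/3)*z) + C3*airybi(-2^(2/3)*z), z)


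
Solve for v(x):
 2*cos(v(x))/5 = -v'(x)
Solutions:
 2*x/5 - log(sin(v(x)) - 1)/2 + log(sin(v(x)) + 1)/2 = C1


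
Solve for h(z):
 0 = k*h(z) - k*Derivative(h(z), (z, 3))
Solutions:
 h(z) = C3*exp(z) + (C1*sin(sqrt(3)*z/2) + C2*cos(sqrt(3)*z/2))*exp(-z/2)


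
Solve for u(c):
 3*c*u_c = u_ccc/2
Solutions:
 u(c) = C1 + Integral(C2*airyai(6^(1/3)*c) + C3*airybi(6^(1/3)*c), c)


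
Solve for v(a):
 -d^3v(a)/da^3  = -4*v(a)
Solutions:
 v(a) = C3*exp(2^(2/3)*a) + (C1*sin(2^(2/3)*sqrt(3)*a/2) + C2*cos(2^(2/3)*sqrt(3)*a/2))*exp(-2^(2/3)*a/2)


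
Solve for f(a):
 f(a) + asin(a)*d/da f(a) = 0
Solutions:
 f(a) = C1*exp(-Integral(1/asin(a), a))


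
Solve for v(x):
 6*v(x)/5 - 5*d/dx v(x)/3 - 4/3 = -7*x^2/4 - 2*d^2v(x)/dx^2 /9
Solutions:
 v(x) = C1*exp(3*x*(25 - sqrt(385))/20) + C2*exp(3*x*(sqrt(385) + 25)/20) - 35*x^2/24 - 875*x/216 - 15455/3888


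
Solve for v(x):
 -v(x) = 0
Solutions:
 v(x) = 0


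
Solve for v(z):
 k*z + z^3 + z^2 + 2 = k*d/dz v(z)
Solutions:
 v(z) = C1 + z^2/2 + z^4/(4*k) + z^3/(3*k) + 2*z/k


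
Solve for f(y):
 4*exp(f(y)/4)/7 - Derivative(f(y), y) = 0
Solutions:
 f(y) = 4*log(-1/(C1 + 4*y)) + 4*log(28)


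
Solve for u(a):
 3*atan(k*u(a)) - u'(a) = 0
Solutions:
 Integral(1/atan(_y*k), (_y, u(a))) = C1 + 3*a


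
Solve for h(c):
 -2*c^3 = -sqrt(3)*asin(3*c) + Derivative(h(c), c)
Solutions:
 h(c) = C1 - c^4/2 + sqrt(3)*(c*asin(3*c) + sqrt(1 - 9*c^2)/3)


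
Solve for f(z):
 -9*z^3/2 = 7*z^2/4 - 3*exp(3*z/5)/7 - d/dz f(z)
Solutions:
 f(z) = C1 + 9*z^4/8 + 7*z^3/12 - 5*exp(3*z/5)/7


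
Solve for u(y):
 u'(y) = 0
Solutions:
 u(y) = C1


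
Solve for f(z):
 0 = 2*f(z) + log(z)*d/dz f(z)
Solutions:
 f(z) = C1*exp(-2*li(z))


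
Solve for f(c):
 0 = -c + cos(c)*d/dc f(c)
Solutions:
 f(c) = C1 + Integral(c/cos(c), c)


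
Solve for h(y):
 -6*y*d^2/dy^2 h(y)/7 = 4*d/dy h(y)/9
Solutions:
 h(y) = C1 + C2*y^(13/27)


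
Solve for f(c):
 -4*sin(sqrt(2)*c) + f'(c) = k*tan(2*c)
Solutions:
 f(c) = C1 - k*log(cos(2*c))/2 - 2*sqrt(2)*cos(sqrt(2)*c)


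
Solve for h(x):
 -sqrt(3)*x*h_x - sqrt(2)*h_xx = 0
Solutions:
 h(x) = C1 + C2*erf(6^(1/4)*x/2)


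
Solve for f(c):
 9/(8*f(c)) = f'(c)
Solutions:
 f(c) = -sqrt(C1 + 9*c)/2
 f(c) = sqrt(C1 + 9*c)/2


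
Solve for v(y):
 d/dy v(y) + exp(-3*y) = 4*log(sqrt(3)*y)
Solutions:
 v(y) = C1 + 4*y*log(y) + 2*y*(-2 + log(3)) + exp(-3*y)/3


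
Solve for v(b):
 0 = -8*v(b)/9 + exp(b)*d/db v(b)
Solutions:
 v(b) = C1*exp(-8*exp(-b)/9)


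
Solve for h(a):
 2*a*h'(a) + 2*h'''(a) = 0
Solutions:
 h(a) = C1 + Integral(C2*airyai(-a) + C3*airybi(-a), a)


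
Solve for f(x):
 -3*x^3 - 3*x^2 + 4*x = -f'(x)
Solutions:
 f(x) = C1 + 3*x^4/4 + x^3 - 2*x^2


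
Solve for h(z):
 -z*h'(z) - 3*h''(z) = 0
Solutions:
 h(z) = C1 + C2*erf(sqrt(6)*z/6)


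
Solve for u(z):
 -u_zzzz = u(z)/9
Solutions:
 u(z) = (C1*sin(sqrt(6)*z/6) + C2*cos(sqrt(6)*z/6))*exp(-sqrt(6)*z/6) + (C3*sin(sqrt(6)*z/6) + C4*cos(sqrt(6)*z/6))*exp(sqrt(6)*z/6)


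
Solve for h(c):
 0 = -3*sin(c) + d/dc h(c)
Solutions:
 h(c) = C1 - 3*cos(c)


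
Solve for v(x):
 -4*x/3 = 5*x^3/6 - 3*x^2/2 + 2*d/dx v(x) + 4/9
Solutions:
 v(x) = C1 - 5*x^4/48 + x^3/4 - x^2/3 - 2*x/9


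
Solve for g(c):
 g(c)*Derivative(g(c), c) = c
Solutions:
 g(c) = -sqrt(C1 + c^2)
 g(c) = sqrt(C1 + c^2)


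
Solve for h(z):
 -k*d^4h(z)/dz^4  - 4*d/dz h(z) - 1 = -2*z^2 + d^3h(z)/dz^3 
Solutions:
 h(z) = C1 + C2*exp(-z*((sqrt(((54 + k^(-2))^2 - 1/k^4)/k^2) + 54/k + k^(-3))^(1/3) + 1/k + 1/(k^2*(sqrt(((54 + k^(-2))^2 - 1/k^4)/k^2) + 54/k + k^(-3))^(1/3)))/3) + C3*exp(z*((sqrt(((54 + k^(-2))^2 - 1/k^4)/k^2) + 54/k + k^(-3))^(1/3) - sqrt(3)*I*(sqrt(((54 + k^(-2))^2 - 1/k^4)/k^2) + 54/k + k^(-3))^(1/3) - 2/k - 4/(k^2*(-1 + sqrt(3)*I)*(sqrt(((54 + k^(-2))^2 - 1/k^4)/k^2) + 54/k + k^(-3))^(1/3)))/6) + C4*exp(z*((sqrt(((54 + k^(-2))^2 - 1/k^4)/k^2) + 54/k + k^(-3))^(1/3) + sqrt(3)*I*(sqrt(((54 + k^(-2))^2 - 1/k^4)/k^2) + 54/k + k^(-3))^(1/3) - 2/k + 4/(k^2*(1 + sqrt(3)*I)*(sqrt(((54 + k^(-2))^2 - 1/k^4)/k^2) + 54/k + k^(-3))^(1/3)))/6) + z^3/6 - z/2


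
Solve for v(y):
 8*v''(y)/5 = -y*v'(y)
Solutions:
 v(y) = C1 + C2*erf(sqrt(5)*y/4)


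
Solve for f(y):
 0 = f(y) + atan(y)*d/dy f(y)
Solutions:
 f(y) = C1*exp(-Integral(1/atan(y), y))


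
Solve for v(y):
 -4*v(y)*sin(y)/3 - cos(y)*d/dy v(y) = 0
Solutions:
 v(y) = C1*cos(y)^(4/3)


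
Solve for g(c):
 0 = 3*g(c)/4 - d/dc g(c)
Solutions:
 g(c) = C1*exp(3*c/4)


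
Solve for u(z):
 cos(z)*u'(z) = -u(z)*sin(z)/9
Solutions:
 u(z) = C1*cos(z)^(1/9)


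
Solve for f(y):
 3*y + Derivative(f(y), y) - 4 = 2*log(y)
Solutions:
 f(y) = C1 - 3*y^2/2 + 2*y*log(y) + 2*y


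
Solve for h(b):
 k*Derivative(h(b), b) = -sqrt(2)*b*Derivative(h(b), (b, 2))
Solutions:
 h(b) = C1 + b^(-sqrt(2)*re(k)/2 + 1)*(C2*sin(sqrt(2)*log(b)*Abs(im(k))/2) + C3*cos(sqrt(2)*log(b)*im(k)/2))


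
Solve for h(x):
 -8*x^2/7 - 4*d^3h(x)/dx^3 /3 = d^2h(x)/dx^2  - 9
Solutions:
 h(x) = C1 + C2*x + C3*exp(-3*x/4) - 2*x^4/21 + 32*x^3/63 + 311*x^2/126


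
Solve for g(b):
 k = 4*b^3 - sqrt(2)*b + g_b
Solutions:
 g(b) = C1 - b^4 + sqrt(2)*b^2/2 + b*k


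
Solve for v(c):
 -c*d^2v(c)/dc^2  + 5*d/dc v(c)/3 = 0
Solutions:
 v(c) = C1 + C2*c^(8/3)


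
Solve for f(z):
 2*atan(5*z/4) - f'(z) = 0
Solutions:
 f(z) = C1 + 2*z*atan(5*z/4) - 4*log(25*z^2 + 16)/5


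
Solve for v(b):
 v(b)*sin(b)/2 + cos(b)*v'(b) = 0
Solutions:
 v(b) = C1*sqrt(cos(b))


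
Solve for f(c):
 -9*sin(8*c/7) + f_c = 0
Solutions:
 f(c) = C1 - 63*cos(8*c/7)/8


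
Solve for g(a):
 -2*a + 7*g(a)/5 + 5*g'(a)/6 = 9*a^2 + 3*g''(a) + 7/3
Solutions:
 g(a) = C1*exp(a*(25 - sqrt(15745))/180) + C2*exp(a*(25 + sqrt(15745))/180) + 45*a^2/7 - 305*a/49 + 22585/686


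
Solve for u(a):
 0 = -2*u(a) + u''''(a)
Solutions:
 u(a) = C1*exp(-2^(1/4)*a) + C2*exp(2^(1/4)*a) + C3*sin(2^(1/4)*a) + C4*cos(2^(1/4)*a)


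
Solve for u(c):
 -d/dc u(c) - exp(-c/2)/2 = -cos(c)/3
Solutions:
 u(c) = C1 + sin(c)/3 + exp(-c/2)


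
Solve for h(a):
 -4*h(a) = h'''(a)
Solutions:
 h(a) = C3*exp(-2^(2/3)*a) + (C1*sin(2^(2/3)*sqrt(3)*a/2) + C2*cos(2^(2/3)*sqrt(3)*a/2))*exp(2^(2/3)*a/2)


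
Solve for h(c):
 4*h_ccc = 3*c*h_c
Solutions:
 h(c) = C1 + Integral(C2*airyai(6^(1/3)*c/2) + C3*airybi(6^(1/3)*c/2), c)


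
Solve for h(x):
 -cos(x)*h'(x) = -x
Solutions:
 h(x) = C1 + Integral(x/cos(x), x)


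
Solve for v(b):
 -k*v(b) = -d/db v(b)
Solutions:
 v(b) = C1*exp(b*k)


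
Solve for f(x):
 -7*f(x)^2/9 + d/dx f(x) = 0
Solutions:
 f(x) = -9/(C1 + 7*x)


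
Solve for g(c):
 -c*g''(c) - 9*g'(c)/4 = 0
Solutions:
 g(c) = C1 + C2/c^(5/4)


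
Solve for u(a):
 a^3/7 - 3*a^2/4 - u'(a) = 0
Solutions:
 u(a) = C1 + a^4/28 - a^3/4


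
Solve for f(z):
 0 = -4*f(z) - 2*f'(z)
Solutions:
 f(z) = C1*exp(-2*z)


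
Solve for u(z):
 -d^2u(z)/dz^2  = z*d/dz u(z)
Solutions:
 u(z) = C1 + C2*erf(sqrt(2)*z/2)


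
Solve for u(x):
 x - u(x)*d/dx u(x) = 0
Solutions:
 u(x) = -sqrt(C1 + x^2)
 u(x) = sqrt(C1 + x^2)


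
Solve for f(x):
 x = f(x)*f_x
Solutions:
 f(x) = -sqrt(C1 + x^2)
 f(x) = sqrt(C1 + x^2)


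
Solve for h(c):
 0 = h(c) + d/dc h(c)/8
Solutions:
 h(c) = C1*exp(-8*c)


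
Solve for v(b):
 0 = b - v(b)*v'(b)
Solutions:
 v(b) = -sqrt(C1 + b^2)
 v(b) = sqrt(C1 + b^2)


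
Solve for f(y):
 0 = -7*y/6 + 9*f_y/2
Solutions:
 f(y) = C1 + 7*y^2/54


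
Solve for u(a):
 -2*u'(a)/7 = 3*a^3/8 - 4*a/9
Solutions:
 u(a) = C1 - 21*a^4/64 + 7*a^2/9


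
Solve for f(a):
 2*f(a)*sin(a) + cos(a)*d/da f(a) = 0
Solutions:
 f(a) = C1*cos(a)^2


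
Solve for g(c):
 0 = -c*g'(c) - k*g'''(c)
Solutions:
 g(c) = C1 + Integral(C2*airyai(c*(-1/k)^(1/3)) + C3*airybi(c*(-1/k)^(1/3)), c)


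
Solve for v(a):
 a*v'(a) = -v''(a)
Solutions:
 v(a) = C1 + C2*erf(sqrt(2)*a/2)


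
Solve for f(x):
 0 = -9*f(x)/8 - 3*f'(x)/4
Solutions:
 f(x) = C1*exp(-3*x/2)


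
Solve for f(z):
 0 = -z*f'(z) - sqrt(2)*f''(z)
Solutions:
 f(z) = C1 + C2*erf(2^(1/4)*z/2)


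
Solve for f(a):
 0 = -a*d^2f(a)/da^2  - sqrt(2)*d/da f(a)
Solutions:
 f(a) = C1 + C2*a^(1 - sqrt(2))


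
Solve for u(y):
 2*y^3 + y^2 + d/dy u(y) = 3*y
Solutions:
 u(y) = C1 - y^4/2 - y^3/3 + 3*y^2/2


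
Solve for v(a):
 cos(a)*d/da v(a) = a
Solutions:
 v(a) = C1 + Integral(a/cos(a), a)


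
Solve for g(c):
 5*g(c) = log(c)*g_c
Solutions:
 g(c) = C1*exp(5*li(c))


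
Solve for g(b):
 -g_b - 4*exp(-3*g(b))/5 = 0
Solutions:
 g(b) = log(C1 - 12*b/5)/3
 g(b) = log((-1 - sqrt(3)*I)*(C1 - 12*b/5)^(1/3)/2)
 g(b) = log((-1 + sqrt(3)*I)*(C1 - 12*b/5)^(1/3)/2)


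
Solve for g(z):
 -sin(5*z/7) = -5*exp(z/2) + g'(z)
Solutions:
 g(z) = C1 + 10*exp(z/2) + 7*cos(5*z/7)/5


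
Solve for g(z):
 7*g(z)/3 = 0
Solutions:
 g(z) = 0


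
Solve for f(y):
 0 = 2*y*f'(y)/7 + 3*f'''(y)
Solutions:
 f(y) = C1 + Integral(C2*airyai(-2^(1/3)*21^(2/3)*y/21) + C3*airybi(-2^(1/3)*21^(2/3)*y/21), y)


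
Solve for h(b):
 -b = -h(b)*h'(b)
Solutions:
 h(b) = -sqrt(C1 + b^2)
 h(b) = sqrt(C1 + b^2)


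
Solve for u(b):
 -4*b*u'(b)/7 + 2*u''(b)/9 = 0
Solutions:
 u(b) = C1 + C2*erfi(3*sqrt(7)*b/7)


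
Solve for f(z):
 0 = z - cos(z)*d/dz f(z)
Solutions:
 f(z) = C1 + Integral(z/cos(z), z)


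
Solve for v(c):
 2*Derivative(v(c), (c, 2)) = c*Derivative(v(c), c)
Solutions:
 v(c) = C1 + C2*erfi(c/2)


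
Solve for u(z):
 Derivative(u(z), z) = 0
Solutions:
 u(z) = C1


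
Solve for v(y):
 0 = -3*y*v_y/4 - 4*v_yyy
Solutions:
 v(y) = C1 + Integral(C2*airyai(-2^(2/3)*3^(1/3)*y/4) + C3*airybi(-2^(2/3)*3^(1/3)*y/4), y)


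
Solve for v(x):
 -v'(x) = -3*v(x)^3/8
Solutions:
 v(x) = -2*sqrt(-1/(C1 + 3*x))
 v(x) = 2*sqrt(-1/(C1 + 3*x))


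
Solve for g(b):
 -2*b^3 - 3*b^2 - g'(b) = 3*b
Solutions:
 g(b) = C1 - b^4/2 - b^3 - 3*b^2/2


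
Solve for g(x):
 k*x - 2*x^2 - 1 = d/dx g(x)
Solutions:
 g(x) = C1 + k*x^2/2 - 2*x^3/3 - x


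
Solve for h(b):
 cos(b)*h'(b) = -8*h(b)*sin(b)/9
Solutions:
 h(b) = C1*cos(b)^(8/9)


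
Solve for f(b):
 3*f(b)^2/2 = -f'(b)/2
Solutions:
 f(b) = 1/(C1 + 3*b)


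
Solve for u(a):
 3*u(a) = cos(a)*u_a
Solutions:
 u(a) = C1*(sin(a) + 1)^(3/2)/(sin(a) - 1)^(3/2)


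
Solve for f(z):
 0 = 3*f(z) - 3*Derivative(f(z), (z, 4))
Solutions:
 f(z) = C1*exp(-z) + C2*exp(z) + C3*sin(z) + C4*cos(z)


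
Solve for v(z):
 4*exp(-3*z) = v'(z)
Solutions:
 v(z) = C1 - 4*exp(-3*z)/3


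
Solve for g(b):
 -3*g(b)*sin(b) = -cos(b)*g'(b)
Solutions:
 g(b) = C1/cos(b)^3


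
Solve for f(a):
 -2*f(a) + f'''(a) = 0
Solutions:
 f(a) = C3*exp(2^(1/3)*a) + (C1*sin(2^(1/3)*sqrt(3)*a/2) + C2*cos(2^(1/3)*sqrt(3)*a/2))*exp(-2^(1/3)*a/2)


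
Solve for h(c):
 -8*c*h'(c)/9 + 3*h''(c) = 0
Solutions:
 h(c) = C1 + C2*erfi(2*sqrt(3)*c/9)


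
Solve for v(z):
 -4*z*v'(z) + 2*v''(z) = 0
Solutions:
 v(z) = C1 + C2*erfi(z)


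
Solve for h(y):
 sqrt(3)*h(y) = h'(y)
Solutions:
 h(y) = C1*exp(sqrt(3)*y)


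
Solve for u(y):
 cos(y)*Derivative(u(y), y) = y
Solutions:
 u(y) = C1 + Integral(y/cos(y), y)


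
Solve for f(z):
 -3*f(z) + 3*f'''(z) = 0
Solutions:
 f(z) = C3*exp(z) + (C1*sin(sqrt(3)*z/2) + C2*cos(sqrt(3)*z/2))*exp(-z/2)


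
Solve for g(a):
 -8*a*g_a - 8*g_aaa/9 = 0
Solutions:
 g(a) = C1 + Integral(C2*airyai(-3^(2/3)*a) + C3*airybi(-3^(2/3)*a), a)


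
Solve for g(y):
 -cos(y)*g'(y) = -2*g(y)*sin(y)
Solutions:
 g(y) = C1/cos(y)^2


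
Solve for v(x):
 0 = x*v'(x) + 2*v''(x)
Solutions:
 v(x) = C1 + C2*erf(x/2)


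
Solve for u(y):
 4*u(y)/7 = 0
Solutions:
 u(y) = 0


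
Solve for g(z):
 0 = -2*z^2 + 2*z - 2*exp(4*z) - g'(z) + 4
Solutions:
 g(z) = C1 - 2*z^3/3 + z^2 + 4*z - exp(4*z)/2


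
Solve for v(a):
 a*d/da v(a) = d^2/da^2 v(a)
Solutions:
 v(a) = C1 + C2*erfi(sqrt(2)*a/2)


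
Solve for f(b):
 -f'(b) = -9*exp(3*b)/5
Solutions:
 f(b) = C1 + 3*exp(3*b)/5


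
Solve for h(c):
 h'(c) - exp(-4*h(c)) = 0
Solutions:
 h(c) = log(-I*(C1 + 4*c)^(1/4))
 h(c) = log(I*(C1 + 4*c)^(1/4))
 h(c) = log(-(C1 + 4*c)^(1/4))
 h(c) = log(C1 + 4*c)/4


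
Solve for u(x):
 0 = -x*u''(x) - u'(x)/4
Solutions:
 u(x) = C1 + C2*x^(3/4)


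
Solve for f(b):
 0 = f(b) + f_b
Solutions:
 f(b) = C1*exp(-b)


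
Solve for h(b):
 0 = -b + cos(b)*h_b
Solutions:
 h(b) = C1 + Integral(b/cos(b), b)


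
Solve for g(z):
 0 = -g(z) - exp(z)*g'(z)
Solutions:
 g(z) = C1*exp(exp(-z))


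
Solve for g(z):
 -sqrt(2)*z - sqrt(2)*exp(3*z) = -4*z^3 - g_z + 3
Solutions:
 g(z) = C1 - z^4 + sqrt(2)*z^2/2 + 3*z + sqrt(2)*exp(3*z)/3


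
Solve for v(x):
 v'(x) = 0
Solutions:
 v(x) = C1


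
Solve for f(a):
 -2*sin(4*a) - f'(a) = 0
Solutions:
 f(a) = C1 + cos(4*a)/2


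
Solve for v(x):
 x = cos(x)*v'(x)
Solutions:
 v(x) = C1 + Integral(x/cos(x), x)


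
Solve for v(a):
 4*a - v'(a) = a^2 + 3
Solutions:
 v(a) = C1 - a^3/3 + 2*a^2 - 3*a


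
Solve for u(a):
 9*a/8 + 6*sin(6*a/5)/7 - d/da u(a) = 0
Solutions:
 u(a) = C1 + 9*a^2/16 - 5*cos(6*a/5)/7


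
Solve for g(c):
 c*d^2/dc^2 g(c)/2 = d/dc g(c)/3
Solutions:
 g(c) = C1 + C2*c^(5/3)


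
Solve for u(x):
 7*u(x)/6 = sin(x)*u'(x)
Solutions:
 u(x) = C1*(cos(x) - 1)^(7/12)/(cos(x) + 1)^(7/12)


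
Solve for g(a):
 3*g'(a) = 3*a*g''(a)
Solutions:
 g(a) = C1 + C2*a^2


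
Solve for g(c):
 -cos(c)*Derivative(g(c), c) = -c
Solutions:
 g(c) = C1 + Integral(c/cos(c), c)


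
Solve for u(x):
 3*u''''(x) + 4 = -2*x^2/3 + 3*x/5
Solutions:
 u(x) = C1 + C2*x + C3*x^2 + C4*x^3 - x^6/1620 + x^5/600 - x^4/18


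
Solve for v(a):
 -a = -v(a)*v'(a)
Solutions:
 v(a) = -sqrt(C1 + a^2)
 v(a) = sqrt(C1 + a^2)


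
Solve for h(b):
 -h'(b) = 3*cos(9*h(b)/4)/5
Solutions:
 3*b/5 - 2*log(sin(9*h(b)/4) - 1)/9 + 2*log(sin(9*h(b)/4) + 1)/9 = C1


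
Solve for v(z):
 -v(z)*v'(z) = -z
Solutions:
 v(z) = -sqrt(C1 + z^2)
 v(z) = sqrt(C1 + z^2)


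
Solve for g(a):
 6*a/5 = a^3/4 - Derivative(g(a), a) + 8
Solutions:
 g(a) = C1 + a^4/16 - 3*a^2/5 + 8*a


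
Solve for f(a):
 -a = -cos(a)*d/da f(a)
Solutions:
 f(a) = C1 + Integral(a/cos(a), a)


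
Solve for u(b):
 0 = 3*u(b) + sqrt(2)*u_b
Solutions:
 u(b) = C1*exp(-3*sqrt(2)*b/2)


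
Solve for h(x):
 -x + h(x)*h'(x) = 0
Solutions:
 h(x) = -sqrt(C1 + x^2)
 h(x) = sqrt(C1 + x^2)


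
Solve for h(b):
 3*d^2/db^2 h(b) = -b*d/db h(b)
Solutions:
 h(b) = C1 + C2*erf(sqrt(6)*b/6)


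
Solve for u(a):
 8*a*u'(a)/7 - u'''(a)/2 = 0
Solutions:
 u(a) = C1 + Integral(C2*airyai(2*2^(1/3)*7^(2/3)*a/7) + C3*airybi(2*2^(1/3)*7^(2/3)*a/7), a)


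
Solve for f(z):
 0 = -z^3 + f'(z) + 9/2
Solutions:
 f(z) = C1 + z^4/4 - 9*z/2


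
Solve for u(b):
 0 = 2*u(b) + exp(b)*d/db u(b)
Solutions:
 u(b) = C1*exp(2*exp(-b))


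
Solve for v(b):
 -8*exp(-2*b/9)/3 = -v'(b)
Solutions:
 v(b) = C1 - 12*exp(-2*b/9)


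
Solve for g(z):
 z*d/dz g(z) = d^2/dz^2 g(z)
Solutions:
 g(z) = C1 + C2*erfi(sqrt(2)*z/2)


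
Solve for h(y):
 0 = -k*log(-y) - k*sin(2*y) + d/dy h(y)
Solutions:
 h(y) = C1 + k*(y*log(-y) - y - cos(2*y)/2)


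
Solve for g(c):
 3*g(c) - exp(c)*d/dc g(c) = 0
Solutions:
 g(c) = C1*exp(-3*exp(-c))


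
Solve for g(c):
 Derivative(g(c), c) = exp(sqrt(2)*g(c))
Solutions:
 g(c) = sqrt(2)*(2*log(-1/(C1 + c)) - log(2))/4


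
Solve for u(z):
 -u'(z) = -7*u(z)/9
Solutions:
 u(z) = C1*exp(7*z/9)


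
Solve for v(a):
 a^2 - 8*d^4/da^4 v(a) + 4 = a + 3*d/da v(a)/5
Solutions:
 v(a) = C1 + C4*exp(-3^(1/3)*5^(2/3)*a/10) + 5*a^3/9 - 5*a^2/6 + 20*a/3 + (C2*sin(3^(5/6)*5^(2/3)*a/20) + C3*cos(3^(5/6)*5^(2/3)*a/20))*exp(3^(1/3)*5^(2/3)*a/20)


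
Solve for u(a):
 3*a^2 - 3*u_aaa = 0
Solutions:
 u(a) = C1 + C2*a + C3*a^2 + a^5/60


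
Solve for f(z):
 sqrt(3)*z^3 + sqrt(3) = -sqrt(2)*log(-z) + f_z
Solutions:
 f(z) = C1 + sqrt(3)*z^4/4 + sqrt(2)*z*log(-z) + z*(-sqrt(2) + sqrt(3))


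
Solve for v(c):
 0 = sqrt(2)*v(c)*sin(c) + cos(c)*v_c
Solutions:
 v(c) = C1*cos(c)^(sqrt(2))


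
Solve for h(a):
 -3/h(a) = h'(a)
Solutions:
 h(a) = -sqrt(C1 - 6*a)
 h(a) = sqrt(C1 - 6*a)


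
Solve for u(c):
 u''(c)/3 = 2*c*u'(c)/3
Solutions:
 u(c) = C1 + C2*erfi(c)


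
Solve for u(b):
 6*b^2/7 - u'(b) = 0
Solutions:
 u(b) = C1 + 2*b^3/7


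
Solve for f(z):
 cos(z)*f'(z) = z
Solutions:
 f(z) = C1 + Integral(z/cos(z), z)


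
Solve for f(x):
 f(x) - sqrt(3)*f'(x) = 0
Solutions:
 f(x) = C1*exp(sqrt(3)*x/3)


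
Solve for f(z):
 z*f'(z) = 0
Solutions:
 f(z) = C1


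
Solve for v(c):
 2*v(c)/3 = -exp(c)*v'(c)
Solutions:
 v(c) = C1*exp(2*exp(-c)/3)


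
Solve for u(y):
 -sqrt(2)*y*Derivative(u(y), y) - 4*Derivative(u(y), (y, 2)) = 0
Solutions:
 u(y) = C1 + C2*erf(2^(3/4)*y/4)


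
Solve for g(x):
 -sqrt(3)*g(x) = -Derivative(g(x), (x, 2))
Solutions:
 g(x) = C1*exp(-3^(1/4)*x) + C2*exp(3^(1/4)*x)


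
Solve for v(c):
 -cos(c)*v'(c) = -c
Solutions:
 v(c) = C1 + Integral(c/cos(c), c)


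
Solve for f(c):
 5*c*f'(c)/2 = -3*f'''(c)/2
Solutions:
 f(c) = C1 + Integral(C2*airyai(-3^(2/3)*5^(1/3)*c/3) + C3*airybi(-3^(2/3)*5^(1/3)*c/3), c)


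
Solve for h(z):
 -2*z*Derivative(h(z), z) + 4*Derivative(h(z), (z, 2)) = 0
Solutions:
 h(z) = C1 + C2*erfi(z/2)


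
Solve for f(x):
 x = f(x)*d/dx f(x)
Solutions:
 f(x) = -sqrt(C1 + x^2)
 f(x) = sqrt(C1 + x^2)


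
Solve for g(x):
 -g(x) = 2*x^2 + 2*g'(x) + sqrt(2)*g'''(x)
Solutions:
 g(x) = C1*exp(x*(-4*2^(1/6)*3^(2/3)/(9*sqrt(2) + 2*sqrt(3)*sqrt(8*sqrt(2) + 27/2))^(1/3) + 6^(1/3)*(9*sqrt(2) + 2*sqrt(3)*sqrt(8*sqrt(2) + 27/2))^(1/3))/12)*sin(sqrt(3)*x*(2^(1/6)/(27*sqrt(2) + 2*sqrt(216*sqrt(2) + 729/2))^(1/3) + 2^(1/3)*(27*sqrt(2) + 2*sqrt(216*sqrt(2) + 729/2))^(1/3)/12)) + C2*exp(x*(-4*2^(1/6)*3^(2/3)/(9*sqrt(2) + 2*sqrt(3)*sqrt(8*sqrt(2) + 27/2))^(1/3) + 6^(1/3)*(9*sqrt(2) + 2*sqrt(3)*sqrt(8*sqrt(2) + 27/2))^(1/3))/12)*cos(sqrt(3)*x*(2^(1/6)/(27*sqrt(2) + 2*sqrt(216*sqrt(2) + 729/2))^(1/3) + 2^(1/3)*(27*sqrt(2) + 2*sqrt(216*sqrt(2) + 729/2))^(1/3)/12)) + C3*exp(-x*(-4*2^(1/6)*3^(2/3)/(9*sqrt(2) + 2*sqrt(3)*sqrt(8*sqrt(2) + 27/2))^(1/3) + 6^(1/3)*(9*sqrt(2) + 2*sqrt(3)*sqrt(8*sqrt(2) + 27/2))^(1/3))/6) - 2*x^2 + 8*x - 16


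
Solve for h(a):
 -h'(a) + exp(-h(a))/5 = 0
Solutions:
 h(a) = log(C1 + a/5)


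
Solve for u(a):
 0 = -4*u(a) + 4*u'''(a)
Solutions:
 u(a) = C3*exp(a) + (C1*sin(sqrt(3)*a/2) + C2*cos(sqrt(3)*a/2))*exp(-a/2)


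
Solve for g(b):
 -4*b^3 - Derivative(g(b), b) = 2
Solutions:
 g(b) = C1 - b^4 - 2*b


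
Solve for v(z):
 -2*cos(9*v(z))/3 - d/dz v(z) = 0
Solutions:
 v(z) = -asin((C1 + exp(12*z))/(C1 - exp(12*z)))/9 + pi/9
 v(z) = asin((C1 + exp(12*z))/(C1 - exp(12*z)))/9


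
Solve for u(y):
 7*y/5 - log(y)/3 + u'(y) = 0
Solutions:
 u(y) = C1 - 7*y^2/10 + y*log(y)/3 - y/3


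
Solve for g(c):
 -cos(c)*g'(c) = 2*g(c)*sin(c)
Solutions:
 g(c) = C1*cos(c)^2


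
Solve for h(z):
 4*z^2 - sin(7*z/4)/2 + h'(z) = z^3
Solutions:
 h(z) = C1 + z^4/4 - 4*z^3/3 - 2*cos(7*z/4)/7


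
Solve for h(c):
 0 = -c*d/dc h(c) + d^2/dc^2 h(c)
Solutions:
 h(c) = C1 + C2*erfi(sqrt(2)*c/2)


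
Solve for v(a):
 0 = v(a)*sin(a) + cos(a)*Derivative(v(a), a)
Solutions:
 v(a) = C1*cos(a)


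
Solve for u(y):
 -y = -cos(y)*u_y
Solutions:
 u(y) = C1 + Integral(y/cos(y), y)


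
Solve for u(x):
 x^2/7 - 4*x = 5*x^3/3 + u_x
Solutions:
 u(x) = C1 - 5*x^4/12 + x^3/21 - 2*x^2


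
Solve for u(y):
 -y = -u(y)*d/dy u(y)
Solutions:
 u(y) = -sqrt(C1 + y^2)
 u(y) = sqrt(C1 + y^2)


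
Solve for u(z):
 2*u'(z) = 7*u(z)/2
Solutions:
 u(z) = C1*exp(7*z/4)


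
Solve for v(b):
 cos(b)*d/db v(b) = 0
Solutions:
 v(b) = C1


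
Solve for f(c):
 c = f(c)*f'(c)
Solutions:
 f(c) = -sqrt(C1 + c^2)
 f(c) = sqrt(C1 + c^2)


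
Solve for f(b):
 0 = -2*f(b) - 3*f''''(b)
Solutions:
 f(b) = (C1*sin(6^(3/4)*b/6) + C2*cos(6^(3/4)*b/6))*exp(-6^(3/4)*b/6) + (C3*sin(6^(3/4)*b/6) + C4*cos(6^(3/4)*b/6))*exp(6^(3/4)*b/6)


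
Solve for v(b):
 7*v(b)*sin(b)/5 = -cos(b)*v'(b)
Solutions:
 v(b) = C1*cos(b)^(7/5)


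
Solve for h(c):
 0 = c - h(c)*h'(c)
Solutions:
 h(c) = -sqrt(C1 + c^2)
 h(c) = sqrt(C1 + c^2)


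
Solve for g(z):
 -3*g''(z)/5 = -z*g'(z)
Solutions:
 g(z) = C1 + C2*erfi(sqrt(30)*z/6)


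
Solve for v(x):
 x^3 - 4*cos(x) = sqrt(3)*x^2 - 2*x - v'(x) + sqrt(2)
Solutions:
 v(x) = C1 - x^4/4 + sqrt(3)*x^3/3 - x^2 + sqrt(2)*x + 4*sin(x)


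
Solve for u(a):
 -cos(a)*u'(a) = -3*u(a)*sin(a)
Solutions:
 u(a) = C1/cos(a)^3


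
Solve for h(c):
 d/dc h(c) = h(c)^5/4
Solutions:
 h(c) = -(-1/(C1 + c))^(1/4)
 h(c) = (-1/(C1 + c))^(1/4)
 h(c) = -I*(-1/(C1 + c))^(1/4)
 h(c) = I*(-1/(C1 + c))^(1/4)


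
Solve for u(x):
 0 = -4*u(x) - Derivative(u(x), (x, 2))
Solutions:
 u(x) = C1*sin(2*x) + C2*cos(2*x)


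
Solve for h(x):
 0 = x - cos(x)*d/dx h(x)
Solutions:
 h(x) = C1 + Integral(x/cos(x), x)


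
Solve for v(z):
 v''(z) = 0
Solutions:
 v(z) = C1 + C2*z


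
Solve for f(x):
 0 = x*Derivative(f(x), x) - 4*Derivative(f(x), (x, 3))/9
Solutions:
 f(x) = C1 + Integral(C2*airyai(2^(1/3)*3^(2/3)*x/2) + C3*airybi(2^(1/3)*3^(2/3)*x/2), x)


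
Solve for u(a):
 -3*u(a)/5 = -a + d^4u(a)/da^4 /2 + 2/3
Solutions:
 u(a) = 5*a/3 + (C1*sin(10^(3/4)*3^(1/4)*a/10) + C2*cos(10^(3/4)*3^(1/4)*a/10))*exp(-10^(3/4)*3^(1/4)*a/10) + (C3*sin(10^(3/4)*3^(1/4)*a/10) + C4*cos(10^(3/4)*3^(1/4)*a/10))*exp(10^(3/4)*3^(1/4)*a/10) - 10/9


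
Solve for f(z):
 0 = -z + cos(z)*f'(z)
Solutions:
 f(z) = C1 + Integral(z/cos(z), z)


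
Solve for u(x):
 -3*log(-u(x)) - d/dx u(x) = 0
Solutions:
 -li(-u(x)) = C1 - 3*x


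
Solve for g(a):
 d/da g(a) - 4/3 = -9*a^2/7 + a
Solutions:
 g(a) = C1 - 3*a^3/7 + a^2/2 + 4*a/3


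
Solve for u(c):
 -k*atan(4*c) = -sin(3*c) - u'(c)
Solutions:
 u(c) = C1 + k*(c*atan(4*c) - log(16*c^2 + 1)/8) + cos(3*c)/3


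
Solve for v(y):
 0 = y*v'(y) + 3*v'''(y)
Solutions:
 v(y) = C1 + Integral(C2*airyai(-3^(2/3)*y/3) + C3*airybi(-3^(2/3)*y/3), y)


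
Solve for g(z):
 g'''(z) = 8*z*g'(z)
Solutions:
 g(z) = C1 + Integral(C2*airyai(2*z) + C3*airybi(2*z), z)


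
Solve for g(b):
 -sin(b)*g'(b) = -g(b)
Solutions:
 g(b) = C1*sqrt(cos(b) - 1)/sqrt(cos(b) + 1)


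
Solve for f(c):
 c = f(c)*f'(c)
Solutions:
 f(c) = -sqrt(C1 + c^2)
 f(c) = sqrt(C1 + c^2)


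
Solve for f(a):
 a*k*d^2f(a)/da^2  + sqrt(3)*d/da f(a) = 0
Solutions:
 f(a) = C1 + a^(((re(k) - sqrt(3))*re(k) + im(k)^2)/(re(k)^2 + im(k)^2))*(C2*sin(sqrt(3)*log(a)*Abs(im(k))/(re(k)^2 + im(k)^2)) + C3*cos(sqrt(3)*log(a)*im(k)/(re(k)^2 + im(k)^2)))


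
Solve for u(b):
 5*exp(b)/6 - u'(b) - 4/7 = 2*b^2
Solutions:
 u(b) = C1 - 2*b^3/3 - 4*b/7 + 5*exp(b)/6


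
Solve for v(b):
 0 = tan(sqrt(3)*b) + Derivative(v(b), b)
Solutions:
 v(b) = C1 + sqrt(3)*log(cos(sqrt(3)*b))/3


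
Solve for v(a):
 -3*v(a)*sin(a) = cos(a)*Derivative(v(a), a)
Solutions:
 v(a) = C1*cos(a)^3


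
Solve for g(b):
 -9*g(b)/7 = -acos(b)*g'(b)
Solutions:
 g(b) = C1*exp(9*Integral(1/acos(b), b)/7)


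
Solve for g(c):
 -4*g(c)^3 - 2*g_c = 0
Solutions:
 g(c) = -sqrt(2)*sqrt(-1/(C1 - 2*c))/2
 g(c) = sqrt(2)*sqrt(-1/(C1 - 2*c))/2


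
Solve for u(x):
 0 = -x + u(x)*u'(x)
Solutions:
 u(x) = -sqrt(C1 + x^2)
 u(x) = sqrt(C1 + x^2)


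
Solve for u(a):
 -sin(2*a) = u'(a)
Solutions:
 u(a) = C1 + cos(2*a)/2


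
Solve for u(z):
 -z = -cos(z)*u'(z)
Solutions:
 u(z) = C1 + Integral(z/cos(z), z)


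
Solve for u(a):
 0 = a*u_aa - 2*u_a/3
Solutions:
 u(a) = C1 + C2*a^(5/3)


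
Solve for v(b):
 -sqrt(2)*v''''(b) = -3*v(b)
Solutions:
 v(b) = C1*exp(-2^(7/8)*3^(1/4)*b/2) + C2*exp(2^(7/8)*3^(1/4)*b/2) + C3*sin(2^(7/8)*3^(1/4)*b/2) + C4*cos(2^(7/8)*3^(1/4)*b/2)


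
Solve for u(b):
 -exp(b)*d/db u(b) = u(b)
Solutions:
 u(b) = C1*exp(exp(-b))


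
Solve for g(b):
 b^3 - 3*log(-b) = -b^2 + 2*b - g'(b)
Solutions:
 g(b) = C1 - b^4/4 - b^3/3 + b^2 + 3*b*log(-b) - 3*b


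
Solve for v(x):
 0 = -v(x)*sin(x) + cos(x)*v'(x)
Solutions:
 v(x) = C1/cos(x)


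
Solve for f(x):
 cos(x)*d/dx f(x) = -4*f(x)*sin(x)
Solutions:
 f(x) = C1*cos(x)^4


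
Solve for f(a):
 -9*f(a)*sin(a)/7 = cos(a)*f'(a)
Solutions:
 f(a) = C1*cos(a)^(9/7)


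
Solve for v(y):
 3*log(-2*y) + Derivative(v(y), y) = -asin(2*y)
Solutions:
 v(y) = C1 - 3*y*log(-y) - y*asin(2*y) - 3*y*log(2) + 3*y - sqrt(1 - 4*y^2)/2


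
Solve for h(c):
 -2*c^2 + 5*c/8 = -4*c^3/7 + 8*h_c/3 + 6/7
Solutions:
 h(c) = C1 + 3*c^4/56 - c^3/4 + 15*c^2/128 - 9*c/28


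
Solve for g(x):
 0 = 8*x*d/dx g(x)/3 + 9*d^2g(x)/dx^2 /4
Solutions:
 g(x) = C1 + C2*erf(4*sqrt(3)*x/9)


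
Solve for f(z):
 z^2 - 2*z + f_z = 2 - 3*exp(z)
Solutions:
 f(z) = C1 - z^3/3 + z^2 + 2*z - 3*exp(z)


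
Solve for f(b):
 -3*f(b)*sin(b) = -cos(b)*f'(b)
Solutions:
 f(b) = C1/cos(b)^3


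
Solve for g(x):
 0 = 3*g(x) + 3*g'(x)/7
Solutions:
 g(x) = C1*exp(-7*x)


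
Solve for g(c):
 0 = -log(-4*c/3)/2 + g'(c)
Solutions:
 g(c) = C1 + c*log(-c)/2 + c*(-log(3)/2 - 1/2 + log(2))


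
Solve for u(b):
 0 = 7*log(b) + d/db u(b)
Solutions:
 u(b) = C1 - 7*b*log(b) + 7*b


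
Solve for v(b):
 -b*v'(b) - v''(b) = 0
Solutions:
 v(b) = C1 + C2*erf(sqrt(2)*b/2)


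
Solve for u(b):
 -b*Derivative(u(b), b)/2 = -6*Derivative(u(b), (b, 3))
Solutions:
 u(b) = C1 + Integral(C2*airyai(18^(1/3)*b/6) + C3*airybi(18^(1/3)*b/6), b)


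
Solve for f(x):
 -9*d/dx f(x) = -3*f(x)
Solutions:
 f(x) = C1*exp(x/3)


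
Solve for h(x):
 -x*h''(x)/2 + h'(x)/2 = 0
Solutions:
 h(x) = C1 + C2*x^2


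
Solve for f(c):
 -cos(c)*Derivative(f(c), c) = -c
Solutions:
 f(c) = C1 + Integral(c/cos(c), c)


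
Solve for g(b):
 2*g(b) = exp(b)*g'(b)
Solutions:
 g(b) = C1*exp(-2*exp(-b))


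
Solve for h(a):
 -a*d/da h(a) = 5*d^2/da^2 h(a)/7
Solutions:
 h(a) = C1 + C2*erf(sqrt(70)*a/10)


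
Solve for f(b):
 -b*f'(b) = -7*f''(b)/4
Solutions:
 f(b) = C1 + C2*erfi(sqrt(14)*b/7)


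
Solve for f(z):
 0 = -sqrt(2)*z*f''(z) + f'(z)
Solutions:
 f(z) = C1 + C2*z^(sqrt(2)/2 + 1)


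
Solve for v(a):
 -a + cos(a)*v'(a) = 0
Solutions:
 v(a) = C1 + Integral(a/cos(a), a)


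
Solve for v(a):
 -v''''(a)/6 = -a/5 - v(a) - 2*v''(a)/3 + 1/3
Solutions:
 v(a) = C1*exp(-a*sqrt(2 + sqrt(10))) + C2*exp(a*sqrt(2 + sqrt(10))) + C3*sin(a*sqrt(-2 + sqrt(10))) + C4*cos(a*sqrt(-2 + sqrt(10))) - a/5 + 1/3


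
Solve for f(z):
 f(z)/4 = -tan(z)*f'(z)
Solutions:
 f(z) = C1/sin(z)^(1/4)


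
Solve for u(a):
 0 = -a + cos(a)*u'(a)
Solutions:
 u(a) = C1 + Integral(a/cos(a), a)


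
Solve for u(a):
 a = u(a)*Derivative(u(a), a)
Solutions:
 u(a) = -sqrt(C1 + a^2)
 u(a) = sqrt(C1 + a^2)


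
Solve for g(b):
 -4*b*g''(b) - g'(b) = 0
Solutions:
 g(b) = C1 + C2*b^(3/4)


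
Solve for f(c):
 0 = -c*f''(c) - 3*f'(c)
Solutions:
 f(c) = C1 + C2/c^2


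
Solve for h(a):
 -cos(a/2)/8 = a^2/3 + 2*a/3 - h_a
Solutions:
 h(a) = C1 + a^3/9 + a^2/3 + sin(a/2)/4


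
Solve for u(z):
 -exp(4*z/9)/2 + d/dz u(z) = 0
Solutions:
 u(z) = C1 + 9*exp(4*z/9)/8


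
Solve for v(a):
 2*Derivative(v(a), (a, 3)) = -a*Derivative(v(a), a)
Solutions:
 v(a) = C1 + Integral(C2*airyai(-2^(2/3)*a/2) + C3*airybi(-2^(2/3)*a/2), a)


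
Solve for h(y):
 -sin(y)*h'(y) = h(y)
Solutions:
 h(y) = C1*sqrt(cos(y) + 1)/sqrt(cos(y) - 1)


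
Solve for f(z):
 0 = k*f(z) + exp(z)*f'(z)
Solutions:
 f(z) = C1*exp(k*exp(-z))


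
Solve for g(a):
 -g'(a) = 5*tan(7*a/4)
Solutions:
 g(a) = C1 + 20*log(cos(7*a/4))/7


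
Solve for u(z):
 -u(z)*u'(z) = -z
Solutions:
 u(z) = -sqrt(C1 + z^2)
 u(z) = sqrt(C1 + z^2)


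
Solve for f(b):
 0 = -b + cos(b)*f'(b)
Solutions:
 f(b) = C1 + Integral(b/cos(b), b)


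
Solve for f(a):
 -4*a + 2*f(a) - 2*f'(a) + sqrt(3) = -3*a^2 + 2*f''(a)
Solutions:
 f(a) = C1*exp(a*(-1 + sqrt(5))/2) + C2*exp(-a*(1 + sqrt(5))/2) - 3*a^2/2 - a - 4 - sqrt(3)/2


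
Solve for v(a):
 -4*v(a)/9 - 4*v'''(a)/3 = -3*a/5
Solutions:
 v(a) = C3*exp(-3^(2/3)*a/3) + 27*a/20 + (C1*sin(3^(1/6)*a/2) + C2*cos(3^(1/6)*a/2))*exp(3^(2/3)*a/6)


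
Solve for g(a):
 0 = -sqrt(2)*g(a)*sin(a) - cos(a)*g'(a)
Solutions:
 g(a) = C1*cos(a)^(sqrt(2))


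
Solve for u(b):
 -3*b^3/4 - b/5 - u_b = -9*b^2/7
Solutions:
 u(b) = C1 - 3*b^4/16 + 3*b^3/7 - b^2/10


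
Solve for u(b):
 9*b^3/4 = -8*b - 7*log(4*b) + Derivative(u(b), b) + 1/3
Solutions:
 u(b) = C1 + 9*b^4/16 + 4*b^2 + 7*b*log(b) - 22*b/3 + 14*b*log(2)


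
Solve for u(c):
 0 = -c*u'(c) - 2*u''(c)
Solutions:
 u(c) = C1 + C2*erf(c/2)


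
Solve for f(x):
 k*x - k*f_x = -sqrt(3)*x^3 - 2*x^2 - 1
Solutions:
 f(x) = C1 + x^2/2 + sqrt(3)*x^4/(4*k) + 2*x^3/(3*k) + x/k


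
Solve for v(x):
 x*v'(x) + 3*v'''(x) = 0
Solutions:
 v(x) = C1 + Integral(C2*airyai(-3^(2/3)*x/3) + C3*airybi(-3^(2/3)*x/3), x)


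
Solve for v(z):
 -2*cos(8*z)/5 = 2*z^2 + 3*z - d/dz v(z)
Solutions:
 v(z) = C1 + 2*z^3/3 + 3*z^2/2 + sin(8*z)/20


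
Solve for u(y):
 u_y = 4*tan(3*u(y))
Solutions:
 u(y) = -asin(C1*exp(12*y))/3 + pi/3
 u(y) = asin(C1*exp(12*y))/3


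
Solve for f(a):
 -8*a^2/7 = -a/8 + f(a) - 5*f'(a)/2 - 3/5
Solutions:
 f(a) = C1*exp(2*a/5) - 8*a^2/7 - 313*a/56 - 7489/560


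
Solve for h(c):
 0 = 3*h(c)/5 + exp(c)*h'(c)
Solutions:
 h(c) = C1*exp(3*exp(-c)/5)


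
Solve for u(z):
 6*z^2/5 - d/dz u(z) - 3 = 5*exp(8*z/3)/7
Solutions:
 u(z) = C1 + 2*z^3/5 - 3*z - 15*exp(8*z/3)/56


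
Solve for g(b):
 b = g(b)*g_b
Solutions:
 g(b) = -sqrt(C1 + b^2)
 g(b) = sqrt(C1 + b^2)


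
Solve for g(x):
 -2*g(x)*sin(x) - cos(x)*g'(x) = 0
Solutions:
 g(x) = C1*cos(x)^2


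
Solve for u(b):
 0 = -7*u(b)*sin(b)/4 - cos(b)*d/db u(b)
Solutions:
 u(b) = C1*cos(b)^(7/4)


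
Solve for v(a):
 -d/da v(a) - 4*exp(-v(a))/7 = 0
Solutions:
 v(a) = log(C1 - 4*a/7)


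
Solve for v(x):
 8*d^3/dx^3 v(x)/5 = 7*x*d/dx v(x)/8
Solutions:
 v(x) = C1 + Integral(C2*airyai(35^(1/3)*x/4) + C3*airybi(35^(1/3)*x/4), x)


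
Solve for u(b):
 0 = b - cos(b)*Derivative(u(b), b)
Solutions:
 u(b) = C1 + Integral(b/cos(b), b)


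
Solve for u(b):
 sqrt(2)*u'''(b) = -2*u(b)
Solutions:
 u(b) = C3*exp(-2^(1/6)*b) + (C1*sin(2^(1/6)*sqrt(3)*b/2) + C2*cos(2^(1/6)*sqrt(3)*b/2))*exp(2^(1/6)*b/2)


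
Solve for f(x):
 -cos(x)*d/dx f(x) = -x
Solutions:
 f(x) = C1 + Integral(x/cos(x), x)


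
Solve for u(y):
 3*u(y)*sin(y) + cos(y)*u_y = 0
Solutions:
 u(y) = C1*cos(y)^3


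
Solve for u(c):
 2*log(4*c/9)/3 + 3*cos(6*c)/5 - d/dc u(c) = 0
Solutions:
 u(c) = C1 + 2*c*log(c)/3 - 4*c*log(3)/3 - 2*c/3 + 4*c*log(2)/3 + sin(6*c)/10


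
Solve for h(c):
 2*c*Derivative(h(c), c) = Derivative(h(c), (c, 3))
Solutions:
 h(c) = C1 + Integral(C2*airyai(2^(1/3)*c) + C3*airybi(2^(1/3)*c), c)


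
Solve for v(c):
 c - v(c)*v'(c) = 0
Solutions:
 v(c) = -sqrt(C1 + c^2)
 v(c) = sqrt(C1 + c^2)


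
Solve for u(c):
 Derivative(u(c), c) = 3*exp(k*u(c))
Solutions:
 u(c) = Piecewise((log(-1/(C1*k + 3*c*k))/k, Ne(k, 0)), (nan, True))
 u(c) = Piecewise((C1 + 3*c, Eq(k, 0)), (nan, True))


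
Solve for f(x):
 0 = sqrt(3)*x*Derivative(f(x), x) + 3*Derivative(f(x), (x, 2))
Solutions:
 f(x) = C1 + C2*erf(sqrt(2)*3^(3/4)*x/6)
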